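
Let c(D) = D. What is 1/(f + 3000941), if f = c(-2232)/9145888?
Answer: 1143236/3430783784797 ≈ 3.3323e-7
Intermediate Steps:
f = -279/1143236 (f = -2232/9145888 = -2232*1/9145888 = -279/1143236 ≈ -0.00024404)
1/(f + 3000941) = 1/(-279/1143236 + 3000941) = 1/(3430783784797/1143236) = 1143236/3430783784797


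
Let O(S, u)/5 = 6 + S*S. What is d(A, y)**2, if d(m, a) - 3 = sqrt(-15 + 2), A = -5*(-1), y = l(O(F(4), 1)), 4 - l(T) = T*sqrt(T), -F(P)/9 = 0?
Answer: (3 + I*sqrt(13))**2 ≈ -4.0 + 21.633*I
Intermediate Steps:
F(P) = 0 (F(P) = -9*0 = 0)
O(S, u) = 30 + 5*S**2 (O(S, u) = 5*(6 + S*S) = 5*(6 + S**2) = 30 + 5*S**2)
l(T) = 4 - T**(3/2) (l(T) = 4 - T*sqrt(T) = 4 - T**(3/2))
y = 4 - 30*sqrt(30) (y = 4 - (30 + 5*0**2)**(3/2) = 4 - (30 + 5*0)**(3/2) = 4 - (30 + 0)**(3/2) = 4 - 30**(3/2) = 4 - 30*sqrt(30) ≈ -160.32)
A = 5
d(m, a) = 3 + I*sqrt(13) (d(m, a) = 3 + sqrt(-15 + 2) = 3 + sqrt(-13) = 3 + I*sqrt(13))
d(A, y)**2 = (3 + I*sqrt(13))**2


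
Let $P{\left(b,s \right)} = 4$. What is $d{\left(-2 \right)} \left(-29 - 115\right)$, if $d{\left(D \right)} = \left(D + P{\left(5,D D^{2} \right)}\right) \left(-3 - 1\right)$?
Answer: $1152$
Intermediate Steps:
$d{\left(D \right)} = -16 - 4 D$ ($d{\left(D \right)} = \left(D + 4\right) \left(-3 - 1\right) = \left(4 + D\right) \left(-4\right) = -16 - 4 D$)
$d{\left(-2 \right)} \left(-29 - 115\right) = \left(-16 - -8\right) \left(-29 - 115\right) = \left(-16 + 8\right) \left(-144\right) = \left(-8\right) \left(-144\right) = 1152$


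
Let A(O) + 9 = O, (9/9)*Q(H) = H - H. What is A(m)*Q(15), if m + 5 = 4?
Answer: 0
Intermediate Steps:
Q(H) = 0 (Q(H) = H - H = 0)
m = -1 (m = -5 + 4 = -1)
A(O) = -9 + O
A(m)*Q(15) = (-9 - 1)*0 = -10*0 = 0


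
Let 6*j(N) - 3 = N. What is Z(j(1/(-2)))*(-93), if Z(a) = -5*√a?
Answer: 155*√15/2 ≈ 300.16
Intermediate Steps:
j(N) = ½ + N/6
Z(j(1/(-2)))*(-93) = -5*√(½ + (⅙)/(-2))*(-93) = -5*√(½ + (⅙)*(-½))*(-93) = -5*√(½ - 1/12)*(-93) = -5*√15/6*(-93) = 155*√15/2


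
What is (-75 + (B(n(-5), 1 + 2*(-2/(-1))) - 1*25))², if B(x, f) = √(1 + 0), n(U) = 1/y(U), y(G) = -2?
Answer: 9801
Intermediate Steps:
n(U) = -½ (n(U) = 1/(-2) = -½)
B(x, f) = 1 (B(x, f) = √1 = 1)
(-75 + (B(n(-5), 1 + 2*(-2/(-1))) - 1*25))² = (-75 + (1 - 1*25))² = (-75 + (1 - 25))² = (-75 - 24)² = (-99)² = 9801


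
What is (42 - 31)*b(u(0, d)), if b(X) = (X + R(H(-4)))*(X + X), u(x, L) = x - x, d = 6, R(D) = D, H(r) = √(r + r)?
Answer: 0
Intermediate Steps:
H(r) = √2*√r (H(r) = √(2*r) = √2*√r)
u(x, L) = 0
b(X) = 2*X*(X + 2*I*√2) (b(X) = (X + √2*√(-4))*(X + X) = (X + √2*(2*I))*(2*X) = (X + 2*I*√2)*(2*X) = 2*X*(X + 2*I*√2))
(42 - 31)*b(u(0, d)) = (42 - 31)*(2*0*(0 + 2*I*√2)) = 11*(2*0*(2*I*√2)) = 11*0 = 0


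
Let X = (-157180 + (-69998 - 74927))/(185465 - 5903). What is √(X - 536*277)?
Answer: I*√4787164465080378/179562 ≈ 385.32*I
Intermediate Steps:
X = -302105/179562 (X = (-157180 - 144925)/179562 = -302105*1/179562 = -302105/179562 ≈ -1.6825)
√(X - 536*277) = √(-302105/179562 - 536*277) = √(-302105/179562 - 148472) = √(-26660231369/179562) = I*√4787164465080378/179562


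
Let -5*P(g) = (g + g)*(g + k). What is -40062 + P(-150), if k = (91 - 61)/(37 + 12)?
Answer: -2402238/49 ≈ -49025.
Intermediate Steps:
k = 30/49 ≈ 0.61224
P(g) = -2*g*(30/49 + g)/5 (P(g) = -(g + g)*(g + 30/49)/5 = -2*g*(30/49 + g)/5)
-40062 + P(-150) = -40062 - 2/245*(-150)*(30 + 49*(-150)) = -40062 - 2/245*(-150)*(30 - 7350) = -40062 - 2/245*(-150)*(-7320) = -40062 - 439200/49 = -2402238/49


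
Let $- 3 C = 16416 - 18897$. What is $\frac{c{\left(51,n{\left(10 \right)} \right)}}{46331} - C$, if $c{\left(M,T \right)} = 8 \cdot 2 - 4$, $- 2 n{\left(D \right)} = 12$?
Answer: $- \frac{38315725}{46331} \approx -827.0$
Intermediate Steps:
$n{\left(D \right)} = -6$ ($n{\left(D \right)} = \left(- \frac{1}{2}\right) 12 = -6$)
$c{\left(M,T \right)} = 12$ ($c{\left(M,T \right)} = 16 - 4 = 12$)
$C = 827$ ($C = - \frac{16416 - 18897}{3} = \left(- \frac{1}{3}\right) \left(-2481\right) = 827$)
$\frac{c{\left(51,n{\left(10 \right)} \right)}}{46331} - C = \frac{12}{46331} - 827 = - \frac{38315725}{46331}$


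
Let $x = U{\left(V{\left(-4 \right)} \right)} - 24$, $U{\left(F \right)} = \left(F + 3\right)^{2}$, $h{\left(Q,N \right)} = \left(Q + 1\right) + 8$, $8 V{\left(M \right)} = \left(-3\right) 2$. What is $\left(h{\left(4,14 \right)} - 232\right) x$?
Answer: $\frac{66357}{16} \approx 4147.3$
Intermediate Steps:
$V{\left(M \right)} = - \frac{3}{4}$ ($V{\left(M \right)} = \frac{\left(-3\right) 2}{8} = \frac{1}{8} \left(-6\right) = - \frac{3}{4}$)
$h{\left(Q,N \right)} = 9 + Q$ ($h{\left(Q,N \right)} = \left(1 + Q\right) + 8 = 9 + Q$)
$U{\left(F \right)} = \left(3 + F\right)^{2}$
$x = - \frac{303}{16}$ ($x = \left(3 - \frac{3}{4}\right)^{2} - 24 = \left(\frac{9}{4}\right)^{2} - 24 = \frac{81}{16} - 24 = - \frac{303}{16} \approx -18.938$)
$\left(h{\left(4,14 \right)} - 232\right) x = \left(\left(9 + 4\right) - 232\right) \left(- \frac{303}{16}\right) = \left(13 - 232\right) \left(- \frac{303}{16}\right) = \left(-219\right) \left(- \frac{303}{16}\right) = \frac{66357}{16}$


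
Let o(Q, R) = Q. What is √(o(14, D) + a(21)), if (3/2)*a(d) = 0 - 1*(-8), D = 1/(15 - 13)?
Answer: √174/3 ≈ 4.3970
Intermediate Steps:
D = ½ (D = 1/2 = ½ ≈ 0.50000)
a(d) = 16/3 (a(d) = 2*(0 - 1*(-8))/3 = 2*(0 + 8)/3 = (⅔)*8 = 16/3)
√(o(14, D) + a(21)) = √(14 + 16/3) = √(58/3) = √174/3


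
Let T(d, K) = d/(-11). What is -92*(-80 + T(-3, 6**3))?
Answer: 80684/11 ≈ 7334.9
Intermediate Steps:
T(d, K) = -d/11 (T(d, K) = d*(-1/11) = -d/11)
-92*(-80 + T(-3, 6**3)) = -92*(-80 - 1/11*(-3)) = -92*(-80 + 3/11) = -92*(-877/11) = 80684/11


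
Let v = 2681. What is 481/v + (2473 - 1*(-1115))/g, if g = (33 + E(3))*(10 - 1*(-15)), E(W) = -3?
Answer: 1663363/335125 ≈ 4.9634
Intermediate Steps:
g = 750 (g = (33 - 3)*(10 - 1*(-15)) = 30*(10 + 15) = 30*25 = 750)
481/v + (2473 - 1*(-1115))/g = 481/2681 + (2473 - 1*(-1115))/750 = 481*(1/2681) + (2473 + 1115)*(1/750) = 481/2681 + 3588*(1/750) = 481/2681 + 598/125 = 1663363/335125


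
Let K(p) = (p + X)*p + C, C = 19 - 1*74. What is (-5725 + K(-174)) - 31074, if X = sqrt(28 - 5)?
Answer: -6578 - 174*sqrt(23) ≈ -7412.5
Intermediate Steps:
C = -55 (C = 19 - 74 = -55)
X = sqrt(23) ≈ 4.7958
K(p) = -55 + p*(p + sqrt(23)) (K(p) = (p + sqrt(23))*p - 55 = p*(p + sqrt(23)) - 55 = -55 + p*(p + sqrt(23)))
(-5725 + K(-174)) - 31074 = (-5725 + (-55 + (-174)**2 - 174*sqrt(23))) - 31074 = (-5725 + (-55 + 30276 - 174*sqrt(23))) - 31074 = (-5725 + (30221 - 174*sqrt(23))) - 31074 = (24496 - 174*sqrt(23)) - 31074 = -6578 - 174*sqrt(23)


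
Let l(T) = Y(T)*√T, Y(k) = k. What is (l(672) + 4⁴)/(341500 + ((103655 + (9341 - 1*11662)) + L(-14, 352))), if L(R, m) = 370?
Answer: 64/110801 + 672*√42/110801 ≈ 0.039883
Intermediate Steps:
l(T) = T^(3/2) (l(T) = T*√T = T^(3/2))
(l(672) + 4⁴)/(341500 + ((103655 + (9341 - 1*11662)) + L(-14, 352))) = (672^(3/2) + 4⁴)/(341500 + ((103655 + (9341 - 1*11662)) + 370)) = (2688*√42 + 256)/(341500 + ((103655 + (9341 - 11662)) + 370)) = (256 + 2688*√42)/(341500 + ((103655 - 2321) + 370)) = (256 + 2688*√42)/(341500 + (101334 + 370)) = (256 + 2688*√42)/(341500 + 101704) = (256 + 2688*√42)/443204 = (256 + 2688*√42)*(1/443204) = 64/110801 + 672*√42/110801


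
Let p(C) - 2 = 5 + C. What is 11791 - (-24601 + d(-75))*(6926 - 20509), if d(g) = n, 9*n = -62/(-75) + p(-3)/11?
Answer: -2481002832094/7425 ≈ -3.3414e+8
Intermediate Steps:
p(C) = 7 + C (p(C) = 2 + (5 + C) = 7 + C)
n = 982/7425 (n = (-62/(-75) + (7 - 3)/11)/9 = (-62*(-1/75) + 4*(1/11))/9 = (62/75 + 4/11)/9 = (1/9)*(982/825) = 982/7425 ≈ 0.13226)
d(g) = 982/7425
11791 - (-24601 + d(-75))*(6926 - 20509) = 11791 - (-24601 + 982/7425)*(6926 - 20509) = 11791 - (-182661443)*(-13583)/7425 = 11791 - 1*2481090380269/7425 = 11791 - 2481090380269/7425 = -2481002832094/7425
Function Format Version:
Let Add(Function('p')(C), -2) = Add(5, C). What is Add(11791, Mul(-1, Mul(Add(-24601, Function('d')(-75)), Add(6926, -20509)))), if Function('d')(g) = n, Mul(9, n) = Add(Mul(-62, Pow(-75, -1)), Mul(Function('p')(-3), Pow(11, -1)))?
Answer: Rational(-2481002832094, 7425) ≈ -3.3414e+8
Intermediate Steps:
Function('p')(C) = Add(7, C) (Function('p')(C) = Add(2, Add(5, C)) = Add(7, C))
n = Rational(982, 7425) (n = Mul(Rational(1, 9), Add(Mul(-62, Pow(-75, -1)), Mul(Add(7, -3), Pow(11, -1)))) = Mul(Rational(1, 9), Add(Mul(-62, Rational(-1, 75)), Mul(4, Rational(1, 11)))) = Mul(Rational(1, 9), Add(Rational(62, 75), Rational(4, 11))) = Mul(Rational(1, 9), Rational(982, 825)) = Rational(982, 7425) ≈ 0.13226)
Function('d')(g) = Rational(982, 7425)
Add(11791, Mul(-1, Mul(Add(-24601, Function('d')(-75)), Add(6926, -20509)))) = Add(11791, Mul(-1, Mul(Add(-24601, Rational(982, 7425)), Add(6926, -20509)))) = Add(11791, Mul(-1, Mul(Rational(-182661443, 7425), -13583))) = Add(11791, Mul(-1, Rational(2481090380269, 7425))) = Add(11791, Rational(-2481090380269, 7425)) = Rational(-2481002832094, 7425)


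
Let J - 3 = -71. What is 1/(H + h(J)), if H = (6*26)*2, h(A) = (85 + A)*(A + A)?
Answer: -1/2000 ≈ -0.00050000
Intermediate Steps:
J = -68 (J = 3 - 71 = -68)
h(A) = 2*A*(85 + A) (h(A) = (85 + A)*(2*A) = 2*A*(85 + A))
H = 312 (H = 156*2 = 312)
1/(H + h(J)) = 1/(312 + 2*(-68)*(85 - 68)) = 1/(312 + 2*(-68)*17) = 1/(312 - 2312) = 1/(-2000) = -1/2000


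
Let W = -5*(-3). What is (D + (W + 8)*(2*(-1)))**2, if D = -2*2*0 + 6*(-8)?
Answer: 8836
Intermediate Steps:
W = 15
D = -48 (D = -4*0 - 48 = 0 - 48 = -48)
(D + (W + 8)*(2*(-1)))**2 = (-48 + (15 + 8)*(2*(-1)))**2 = (-48 + 23*(-2))**2 = (-48 - 46)**2 = (-94)**2 = 8836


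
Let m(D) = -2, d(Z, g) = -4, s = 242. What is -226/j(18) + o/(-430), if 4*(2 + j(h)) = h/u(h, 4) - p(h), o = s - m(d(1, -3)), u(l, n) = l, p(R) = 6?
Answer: 192774/2795 ≈ 68.971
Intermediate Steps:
o = 244 (o = 242 - 1*(-2) = 242 + 2 = 244)
j(h) = -13/4 (j(h) = -2 + (h/h - 1*6)/4 = -2 + (1 - 6)/4 = -2 + (1/4)*(-5) = -2 - 5/4 = -13/4)
-226/j(18) + o/(-430) = -226/(-13/4) + 244/(-430) = -226*(-4/13) + 244*(-1/430) = 904/13 - 122/215 = 192774/2795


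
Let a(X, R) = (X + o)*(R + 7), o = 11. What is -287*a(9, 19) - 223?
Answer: -149463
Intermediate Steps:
a(X, R) = (7 + R)*(11 + X) (a(X, R) = (X + 11)*(R + 7) = (11 + X)*(7 + R) = (7 + R)*(11 + X))
-287*a(9, 19) - 223 = -287*(77 + 7*9 + 11*19 + 19*9) - 223 = -287*(77 + 63 + 209 + 171) - 223 = -287*520 - 223 = -149240 - 223 = -149463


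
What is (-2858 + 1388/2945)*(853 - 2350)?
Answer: 12597886734/2945 ≈ 4.2777e+6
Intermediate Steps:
(-2858 + 1388/2945)*(853 - 2350) = (-2858 + 1388*(1/2945))*(-1497) = (-2858 + 1388/2945)*(-1497) = -8415422/2945*(-1497) = 12597886734/2945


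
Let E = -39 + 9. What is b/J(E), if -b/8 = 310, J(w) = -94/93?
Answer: 115320/47 ≈ 2453.6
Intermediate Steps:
E = -30
J(w) = -94/93 (J(w) = -94*1/93 = -94/93)
b = -2480 (b = -8*310 = -2480)
b/J(E) = -2480/(-94/93) = -2480*(-93/94) = 115320/47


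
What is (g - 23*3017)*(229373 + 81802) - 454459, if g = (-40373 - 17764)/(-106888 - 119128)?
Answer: -4880390348185169/226016 ≈ -2.1593e+10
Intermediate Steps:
g = 58137/226016 (g = -58137/(-226016) = -58137*(-1/226016) = 58137/226016 ≈ 0.25723)
(g - 23*3017)*(229373 + 81802) - 454459 = (58137/226016 - 23*3017)*(229373 + 81802) - 454459 = (58137/226016 - 69391)*311175 - 454459 = -15683418119/226016*311175 - 454459 = -4880287633179825/226016 - 454459 = -4880390348185169/226016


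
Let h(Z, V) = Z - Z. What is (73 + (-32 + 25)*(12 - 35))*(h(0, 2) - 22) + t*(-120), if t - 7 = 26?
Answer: -9108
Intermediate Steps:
t = 33 (t = 7 + 26 = 33)
h(Z, V) = 0
(73 + (-32 + 25)*(12 - 35))*(h(0, 2) - 22) + t*(-120) = (73 + (-32 + 25)*(12 - 35))*(0 - 22) + 33*(-120) = (73 - 7*(-23))*(-22) - 3960 = (73 + 161)*(-22) - 3960 = 234*(-22) - 3960 = -5148 - 3960 = -9108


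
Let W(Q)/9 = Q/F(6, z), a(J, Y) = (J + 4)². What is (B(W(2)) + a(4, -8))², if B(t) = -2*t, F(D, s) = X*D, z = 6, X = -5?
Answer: 106276/25 ≈ 4251.0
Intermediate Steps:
a(J, Y) = (4 + J)²
F(D, s) = -5*D
W(Q) = -3*Q/10 (W(Q) = 9*(Q/((-5*6))) = 9*(Q/(-30)) = 9*(Q*(-1/30)) = 9*(-Q/30) = -3*Q/10)
(B(W(2)) + a(4, -8))² = (-(-3)*2/5 + (4 + 4)²)² = (-2*(-⅗) + 8²)² = (6/5 + 64)² = (326/5)² = 106276/25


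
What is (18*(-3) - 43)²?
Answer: 9409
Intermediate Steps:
(18*(-3) - 43)² = (-54 - 43)² = (-97)² = 9409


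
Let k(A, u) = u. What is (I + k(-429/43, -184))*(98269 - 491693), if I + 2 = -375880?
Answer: 147953389984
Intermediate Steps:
I = -375882 (I = -2 - 375880 = -375882)
(I + k(-429/43, -184))*(98269 - 491693) = (-375882 - 184)*(98269 - 491693) = -376066*(-393424) = 147953389984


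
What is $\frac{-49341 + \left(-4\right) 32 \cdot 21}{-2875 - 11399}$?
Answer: $\frac{5781}{1586} \approx 3.645$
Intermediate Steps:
$\frac{-49341 + \left(-4\right) 32 \cdot 21}{-2875 - 11399} = \frac{-49341 - 2688}{-14274} = \left(-49341 - 2688\right) \left(- \frac{1}{14274}\right) = \left(-52029\right) \left(- \frac{1}{14274}\right) = \frac{5781}{1586}$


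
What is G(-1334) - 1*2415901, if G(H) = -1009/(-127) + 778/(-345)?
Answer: -105852453016/43815 ≈ -2.4159e+6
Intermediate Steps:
G(H) = 249299/43815 (G(H) = -1009*(-1/127) + 778*(-1/345) = 1009/127 - 778/345 = 249299/43815)
G(-1334) - 1*2415901 = 249299/43815 - 1*2415901 = 249299/43815 - 2415901 = -105852453016/43815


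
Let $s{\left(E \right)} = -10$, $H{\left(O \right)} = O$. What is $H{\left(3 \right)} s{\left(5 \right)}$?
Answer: $-30$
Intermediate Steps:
$H{\left(3 \right)} s{\left(5 \right)} = 3 \left(-10\right) = -30$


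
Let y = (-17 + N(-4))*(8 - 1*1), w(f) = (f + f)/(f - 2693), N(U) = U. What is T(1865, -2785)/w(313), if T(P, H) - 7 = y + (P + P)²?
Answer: -16556184400/313 ≈ -5.2895e+7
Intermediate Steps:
w(f) = 2*f/(-2693 + f) (w(f) = (2*f)/(-2693 + f) = 2*f/(-2693 + f))
y = -147 (y = (-17 - 4)*(8 - 1*1) = -21*(8 - 1) = -21*7 = -147)
T(P, H) = -140 + 4*P² (T(P, H) = 7 + (-147 + (P + P)²) = 7 + (-147 + (2*P)²) = 7 + (-147 + 4*P²) = -140 + 4*P²)
T(1865, -2785)/w(313) = (-140 + 4*1865²)/((2*313/(-2693 + 313))) = (-140 + 4*3478225)/((2*313/(-2380))) = (-140 + 13912900)/((2*313*(-1/2380))) = 13912760/(-313/1190) = 13912760*(-1190/313) = -16556184400/313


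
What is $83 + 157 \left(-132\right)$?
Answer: $-20641$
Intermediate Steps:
$83 + 157 \left(-132\right) = 83 - 20724 = -20641$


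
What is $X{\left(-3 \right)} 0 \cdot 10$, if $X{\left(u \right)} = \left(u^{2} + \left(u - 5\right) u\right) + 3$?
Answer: $0$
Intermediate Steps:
$X{\left(u \right)} = 3 + u^{2} + u \left(-5 + u\right)$ ($X{\left(u \right)} = \left(u^{2} + \left(-5 + u\right) u\right) + 3 = \left(u^{2} + u \left(-5 + u\right)\right) + 3 = 3 + u^{2} + u \left(-5 + u\right)$)
$X{\left(-3 \right)} 0 \cdot 10 = \left(3 - -15 + 2 \left(-3\right)^{2}\right) 0 \cdot 10 = \left(3 + 15 + 2 \cdot 9\right) 0 \cdot 10 = \left(3 + 15 + 18\right) 0 \cdot 10 = 36 \cdot 0 \cdot 10 = 0 \cdot 10 = 0$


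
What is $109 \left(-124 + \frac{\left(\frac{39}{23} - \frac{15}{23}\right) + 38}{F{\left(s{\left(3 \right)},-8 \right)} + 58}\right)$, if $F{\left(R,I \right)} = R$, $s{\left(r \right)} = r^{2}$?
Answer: $- \frac{20730274}{1541} \approx -13452.0$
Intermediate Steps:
$109 \left(-124 + \frac{\left(\frac{39}{23} - \frac{15}{23}\right) + 38}{F{\left(s{\left(3 \right)},-8 \right)} + 58}\right) = 109 \left(-124 + \frac{\left(\frac{39}{23} - \frac{15}{23}\right) + 38}{3^{2} + 58}\right) = 109 \left(-124 + \frac{\left(39 \cdot \frac{1}{23} - \frac{15}{23}\right) + 38}{9 + 58}\right) = 109 \left(-124 + \frac{\left(\frac{39}{23} - \frac{15}{23}\right) + 38}{67}\right) = 109 \left(-124 + \left(\frac{24}{23} + 38\right) \frac{1}{67}\right) = 109 \left(-124 + \frac{898}{23} \cdot \frac{1}{67}\right) = 109 \left(-124 + \frac{898}{1541}\right) = 109 \left(- \frac{190186}{1541}\right) = - \frac{20730274}{1541}$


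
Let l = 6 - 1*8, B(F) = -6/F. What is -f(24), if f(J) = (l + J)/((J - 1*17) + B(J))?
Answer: -88/27 ≈ -3.2593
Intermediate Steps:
l = -2 (l = 6 - 8 = -2)
f(J) = (-2 + J)/(-17 + J - 6/J) (f(J) = (-2 + J)/((J - 1*17) - 6/J) = (-2 + J)/((J - 17) - 6/J) = (-2 + J)/((-17 + J) - 6/J) = (-2 + J)/(-17 + J - 6/J))
-f(24) = -(-1)*24*(-2 + 24)/(6 - 1*24*(-17 + 24)) = -(-1)*24*22/(6 - 1*24*7) = -(-1)*24*22/(6 - 168) = -(-1)*24*22/(-162) = -(-1)*24*(-1)*22/162 = -1*88/27 = -88/27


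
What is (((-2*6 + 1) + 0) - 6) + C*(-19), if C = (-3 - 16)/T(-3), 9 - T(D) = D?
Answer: 157/12 ≈ 13.083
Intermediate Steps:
T(D) = 9 - D
C = -19/12 (C = (-3 - 16)/(9 - 1*(-3)) = -19/(9 + 3) = -19/12 ≈ -1.5833)
(((-2*6 + 1) + 0) - 6) + C*(-19) = (((-2*6 + 1) + 0) - 6) - 19/12*(-19) = (((-12 + 1) + 0) - 6) + 361/12 = ((-11 + 0) - 6) + 361/12 = (-11 - 6) + 361/12 = -17 + 361/12 = 157/12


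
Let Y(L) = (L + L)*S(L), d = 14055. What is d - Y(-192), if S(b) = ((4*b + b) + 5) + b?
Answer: -426393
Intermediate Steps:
S(b) = 5 + 6*b (S(b) = (5*b + 5) + b = (5 + 5*b) + b = 5 + 6*b)
Y(L) = 2*L*(5 + 6*L) (Y(L) = (L + L)*(5 + 6*L) = (2*L)*(5 + 6*L) = 2*L*(5 + 6*L))
d - Y(-192) = 14055 - 2*(-192)*(5 + 6*(-192)) = 14055 - 2*(-192)*(5 - 1152) = 14055 - 2*(-192)*(-1147) = 14055 - 1*440448 = 14055 - 440448 = -426393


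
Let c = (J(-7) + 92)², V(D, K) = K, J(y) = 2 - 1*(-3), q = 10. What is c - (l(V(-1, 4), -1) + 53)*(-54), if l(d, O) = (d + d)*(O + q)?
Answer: 16159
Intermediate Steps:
J(y) = 5 (J(y) = 2 + 3 = 5)
l(d, O) = 2*d*(10 + O) (l(d, O) = (d + d)*(O + 10) = (2*d)*(10 + O) = 2*d*(10 + O))
c = 9409 (c = (5 + 92)² = 97² = 9409)
c - (l(V(-1, 4), -1) + 53)*(-54) = 9409 - (2*4*(10 - 1) + 53)*(-54) = 9409 - (2*4*9 + 53)*(-54) = 9409 - (72 + 53)*(-54) = 9409 - 125*(-54) = 9409 - 1*(-6750) = 9409 + 6750 = 16159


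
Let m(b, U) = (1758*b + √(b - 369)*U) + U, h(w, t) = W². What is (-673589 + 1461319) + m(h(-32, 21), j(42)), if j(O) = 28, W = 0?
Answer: 787758 + 84*I*√41 ≈ 7.8776e+5 + 537.86*I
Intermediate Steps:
h(w, t) = 0 (h(w, t) = 0² = 0)
m(b, U) = U + 1758*b + U*√(-369 + b) (m(b, U) = (1758*b + √(-369 + b)*U) + U = (1758*b + U*√(-369 + b)) + U = U + 1758*b + U*√(-369 + b))
(-673589 + 1461319) + m(h(-32, 21), j(42)) = (-673589 + 1461319) + (28 + 1758*0 + 28*√(-369 + 0)) = 787730 + (28 + 0 + 28*√(-369)) = 787730 + (28 + 0 + 28*(3*I*√41)) = 787730 + (28 + 0 + 84*I*√41) = 787730 + (28 + 84*I*√41) = 787758 + 84*I*√41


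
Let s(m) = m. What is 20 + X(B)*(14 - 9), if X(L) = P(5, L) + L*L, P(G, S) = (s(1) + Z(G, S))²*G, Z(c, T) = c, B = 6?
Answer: 1100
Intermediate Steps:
P(G, S) = G*(1 + G)² (P(G, S) = (1 + G)²*G = G*(1 + G)²)
X(L) = 180 + L² (X(L) = 5*(1 + 5)² + L*L = 5*6² + L² = 5*36 + L² = 180 + L²)
20 + X(B)*(14 - 9) = 20 + (180 + 6²)*(14 - 9) = 20 + (180 + 36)*5 = 20 + 216*5 = 20 + 1080 = 1100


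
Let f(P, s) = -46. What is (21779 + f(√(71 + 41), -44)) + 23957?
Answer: 45690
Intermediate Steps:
(21779 + f(√(71 + 41), -44)) + 23957 = (21779 - 46) + 23957 = 21733 + 23957 = 45690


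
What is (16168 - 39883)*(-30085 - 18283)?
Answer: 1147047120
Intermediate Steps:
(16168 - 39883)*(-30085 - 18283) = -23715*(-48368) = 1147047120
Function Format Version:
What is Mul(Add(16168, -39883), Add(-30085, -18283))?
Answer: 1147047120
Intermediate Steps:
Mul(Add(16168, -39883), Add(-30085, -18283)) = Mul(-23715, -48368) = 1147047120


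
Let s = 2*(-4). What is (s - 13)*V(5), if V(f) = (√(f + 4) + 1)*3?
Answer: -252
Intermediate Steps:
V(f) = 3 + 3*√(4 + f) (V(f) = (√(4 + f) + 1)*3 = (1 + √(4 + f))*3 = 3 + 3*√(4 + f))
s = -8
(s - 13)*V(5) = (-8 - 13)*(3 + 3*√(4 + 5)) = -21*(3 + 3*√9) = -21*(3 + 3*3) = -21*(3 + 9) = -21*12 = -252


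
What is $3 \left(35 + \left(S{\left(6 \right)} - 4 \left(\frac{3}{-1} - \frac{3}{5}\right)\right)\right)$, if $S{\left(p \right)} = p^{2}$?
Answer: $\frac{1281}{5} \approx 256.2$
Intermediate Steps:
$3 \left(35 + \left(S{\left(6 \right)} - 4 \left(\frac{3}{-1} - \frac{3}{5}\right)\right)\right) = 3 \left(35 + \left(6^{2} - 4 \left(\frac{3}{-1} - \frac{3}{5}\right)\right)\right) = 3 \left(35 + \left(36 - 4 \left(3 \left(-1\right) - \frac{3}{5}\right)\right)\right) = 3 \left(35 + \left(36 - 4 \left(-3 - \frac{3}{5}\right)\right)\right) = 3 \left(35 + \left(36 - - \frac{72}{5}\right)\right) = 3 \left(35 + \left(36 + \frac{72}{5}\right)\right) = 3 \left(35 + \frac{252}{5}\right) = 3 \cdot \frac{427}{5} = \frac{1281}{5}$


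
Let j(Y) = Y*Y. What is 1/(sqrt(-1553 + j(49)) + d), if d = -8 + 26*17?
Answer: 217/93754 - sqrt(53)/46877 ≈ 0.0021593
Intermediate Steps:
d = 434 (d = -8 + 442 = 434)
j(Y) = Y**2
1/(sqrt(-1553 + j(49)) + d) = 1/(sqrt(-1553 + 49**2) + 434) = 1/(sqrt(-1553 + 2401) + 434) = 1/(sqrt(848) + 434) = 1/(4*sqrt(53) + 434) = 1/(434 + 4*sqrt(53))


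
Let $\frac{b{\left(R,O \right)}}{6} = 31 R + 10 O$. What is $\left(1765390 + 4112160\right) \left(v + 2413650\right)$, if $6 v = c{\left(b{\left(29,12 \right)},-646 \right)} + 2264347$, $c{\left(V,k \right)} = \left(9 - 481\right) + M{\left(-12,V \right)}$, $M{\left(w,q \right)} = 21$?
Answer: $16404042213300$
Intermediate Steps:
$b{\left(R,O \right)} = 60 O + 186 R$ ($b{\left(R,O \right)} = 6 \left(31 R + 10 O\right) = 6 \left(10 O + 31 R\right) = 60 O + 186 R$)
$c{\left(V,k \right)} = -451$ ($c{\left(V,k \right)} = \left(9 - 481\right) + 21 = -472 + 21 = -451$)
$v = 377316$ ($v = \frac{-451 + 2264347}{6} = \frac{1}{6} \cdot 2263896 = 377316$)
$\left(1765390 + 4112160\right) \left(v + 2413650\right) = \left(1765390 + 4112160\right) \left(377316 + 2413650\right) = 5877550 \cdot 2790966 = 16404042213300$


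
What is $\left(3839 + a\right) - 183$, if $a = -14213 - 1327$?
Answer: $-11884$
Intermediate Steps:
$a = -15540$ ($a = -14213 - 1327 = -15540$)
$\left(3839 + a\right) - 183 = \left(3839 - 15540\right) - 183 = -11701 - 183 = -11884$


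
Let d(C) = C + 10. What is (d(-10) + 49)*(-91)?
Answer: -4459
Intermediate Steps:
d(C) = 10 + C
(d(-10) + 49)*(-91) = ((10 - 10) + 49)*(-91) = (0 + 49)*(-91) = 49*(-91) = -4459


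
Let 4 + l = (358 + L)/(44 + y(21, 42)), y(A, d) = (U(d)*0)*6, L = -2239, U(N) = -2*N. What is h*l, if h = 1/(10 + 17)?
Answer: -187/108 ≈ -1.7315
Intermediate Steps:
h = 1/27 ≈ 0.037037
y(A, d) = 0 (y(A, d) = (-2*d*0)*6 = 0*6 = 0)
l = -187/4 (l = -4 + (358 - 2239)/(44 + 0) = -4 - 1881/44 = -4 - 1881*1/44 = -4 - 171/4 = -187/4 ≈ -46.750)
h*l = (1/27)*(-187/4) = -187/108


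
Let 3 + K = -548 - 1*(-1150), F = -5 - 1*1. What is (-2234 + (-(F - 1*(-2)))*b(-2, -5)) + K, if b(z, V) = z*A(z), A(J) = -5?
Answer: -1595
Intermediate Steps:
F = -6 (F = -5 - 1 = -6)
b(z, V) = -5*z (b(z, V) = z*(-5) = -5*z)
K = 599 (K = -3 + (-548 - 1*(-1150)) = -3 + (-548 + 1150) = -3 + 602 = 599)
(-2234 + (-(F - 1*(-2)))*b(-2, -5)) + K = (-2234 + (-(-6 - 1*(-2)))*(-5*(-2))) + 599 = (-2234 - (-6 + 2)*10) + 599 = (-2234 - 1*(-4)*10) + 599 = (-2234 + 4*10) + 599 = (-2234 + 40) + 599 = -2194 + 599 = -1595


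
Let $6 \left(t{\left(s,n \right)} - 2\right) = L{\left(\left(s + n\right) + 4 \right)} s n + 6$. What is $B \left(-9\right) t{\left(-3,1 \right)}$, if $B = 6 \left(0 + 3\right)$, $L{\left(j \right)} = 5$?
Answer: $-81$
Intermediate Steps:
$B = 18$ ($B = 6 \cdot 3 = 18$)
$t{\left(s,n \right)} = 3 + \frac{5 n s}{6}$ ($t{\left(s,n \right)} = 2 + \frac{5 s n + 6}{6} = 2 + \frac{5 n s + 6}{6} = 2 + \frac{6 + 5 n s}{6} = 2 + \left(1 + \frac{5 n s}{6}\right) = 3 + \frac{5 n s}{6}$)
$B \left(-9\right) t{\left(-3,1 \right)} = 18 \left(-9\right) \left(3 + \frac{5}{6} \cdot 1 \left(-3\right)\right) = - 162 \left(3 - \frac{5}{2}\right) = \left(-162\right) \frac{1}{2} = -81$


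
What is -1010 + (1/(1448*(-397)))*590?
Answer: -290302575/287428 ≈ -1010.0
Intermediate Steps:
-1010 + (1/(1448*(-397)))*590 = -1010 + ((1/1448)*(-1/397))*590 = -1010 - 1/574856*590 = -1010 - 295/287428 = -290302575/287428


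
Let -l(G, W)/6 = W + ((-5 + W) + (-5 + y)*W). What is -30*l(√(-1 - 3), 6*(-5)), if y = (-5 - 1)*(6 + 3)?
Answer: 306900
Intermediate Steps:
y = -54 (y = -6*9 = -54)
l(G, W) = 30 + 342*W (l(G, W) = -6*(W + ((-5 + W) + (-5 - 54)*W)) = -6*(W + ((-5 + W) - 59*W)) = -6*(W + (-5 - 58*W)) = -6*(-5 - 57*W) = 30 + 342*W)
-30*l(√(-1 - 3), 6*(-5)) = -30*(30 + 342*(6*(-5))) = -30*(30 + 342*(-30)) = -30*(30 - 10260) = -30*(-10230) = 306900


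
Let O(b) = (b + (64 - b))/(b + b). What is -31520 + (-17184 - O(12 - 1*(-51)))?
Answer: -3068384/63 ≈ -48705.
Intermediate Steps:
O(b) = 32/b (O(b) = 64/((2*b)) = 64*(1/(2*b)) = 32/b)
-31520 + (-17184 - O(12 - 1*(-51))) = -31520 + (-17184 - 32/(12 - 1*(-51))) = -31520 + (-17184 - 32/(12 + 51)) = -31520 + (-17184 - 32/63) = -31520 - 1082624/63 = -3068384/63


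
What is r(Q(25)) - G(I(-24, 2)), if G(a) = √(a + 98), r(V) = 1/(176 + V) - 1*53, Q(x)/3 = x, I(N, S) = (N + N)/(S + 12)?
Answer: -13302/251 - √4634/7 ≈ -62.721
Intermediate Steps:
I(N, S) = 2*N/(12 + S) (I(N, S) = (2*N)/(12 + S) = 2*N/(12 + S))
Q(x) = 3*x
r(V) = -53 + 1/(176 + V) (r(V) = 1/(176 + V) - 53 = -53 + 1/(176 + V))
G(a) = √(98 + a)
r(Q(25)) - G(I(-24, 2)) = (-9327 - 159*25)/(176 + 3*25) - √(98 + 2*(-24)/(12 + 2)) = (-9327 - 53*75)/(176 + 75) - √(98 + 2*(-24)/14) = (-9327 - 3975)/251 - √(98 + 2*(-24)*(1/14)) = (1/251)*(-13302) - √(98 - 24/7) = -13302/251 - √(662/7) = -13302/251 - √4634/7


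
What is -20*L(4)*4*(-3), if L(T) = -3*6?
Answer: -4320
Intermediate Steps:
L(T) = -18
-20*L(4)*4*(-3) = -(-360)*4*(-3) = -20*(-72)*(-3) = 1440*(-3) = -4320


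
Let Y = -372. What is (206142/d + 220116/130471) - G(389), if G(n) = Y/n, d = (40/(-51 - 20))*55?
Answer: -33751505559489/5075321900 ≈ -6650.1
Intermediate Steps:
d = -2200/71 (d = (40/(-71))*55 = (40*(-1/71))*55 = -40/71*55 = -2200/71 ≈ -30.986)
G(n) = -372/n
(206142/d + 220116/130471) - G(389) = (206142/(-2200/71) + 220116/130471) - (-372)/389 = (206142*(-71/2200) + 220116*(1/130471)) - (-372)/389 = (-7318041/1100 + 220116/130471) - 1*(-372/389) = -86777272701/13047100 + 372/389 = -33751505559489/5075321900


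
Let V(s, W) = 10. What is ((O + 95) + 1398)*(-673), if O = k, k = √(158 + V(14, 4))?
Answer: -1004789 - 1346*√42 ≈ -1.0135e+6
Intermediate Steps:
k = 2*√42 (k = √(158 + 10) = √168 = 2*√42 ≈ 12.961)
O = 2*√42 ≈ 12.961
((O + 95) + 1398)*(-673) = ((2*√42 + 95) + 1398)*(-673) = ((95 + 2*√42) + 1398)*(-673) = (1493 + 2*√42)*(-673) = -1004789 - 1346*√42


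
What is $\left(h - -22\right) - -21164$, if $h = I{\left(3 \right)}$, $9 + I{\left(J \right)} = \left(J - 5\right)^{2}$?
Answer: $21181$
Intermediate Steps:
$I{\left(J \right)} = -9 + \left(-5 + J\right)^{2}$ ($I{\left(J \right)} = -9 + \left(J - 5\right)^{2} = -9 + \left(-5 + J\right)^{2}$)
$h = -5$ ($h = -9 + \left(-5 + 3\right)^{2} = -9 + \left(-2\right)^{2} = -9 + 4 = -5$)
$\left(h - -22\right) - -21164 = \left(-5 - -22\right) - -21164 = \left(-5 + 22\right) + 21164 = 17 + 21164 = 21181$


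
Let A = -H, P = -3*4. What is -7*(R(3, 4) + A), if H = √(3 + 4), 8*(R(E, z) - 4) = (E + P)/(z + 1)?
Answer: -1057/40 + 7*√7 ≈ -7.9047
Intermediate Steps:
P = -12
R(E, z) = 4 + (-12 + E)/(8*(1 + z)) (R(E, z) = 4 + ((E - 12)/(z + 1))/8 = 4 + ((-12 + E)/(1 + z))/8 = 4 + (-12 + E)/(8*(1 + z)))
H = √7 ≈ 2.6458
A = -√7 ≈ -2.6458
-7*(R(3, 4) + A) = -7*((20 + 3 + 32*4)/(8*(1 + 4)) - √7) = -7*((⅛)*(20 + 3 + 128)/5 - √7) = -7*((⅛)*(⅕)*151 - √7) = -7*(151/40 - √7) = -1057/40 + 7*√7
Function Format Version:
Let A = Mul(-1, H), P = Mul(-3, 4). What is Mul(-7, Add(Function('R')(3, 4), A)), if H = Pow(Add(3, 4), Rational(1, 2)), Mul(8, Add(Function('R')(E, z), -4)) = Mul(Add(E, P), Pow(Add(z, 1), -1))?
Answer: Add(Rational(-1057, 40), Mul(7, Pow(7, Rational(1, 2)))) ≈ -7.9047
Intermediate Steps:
P = -12
Function('R')(E, z) = Add(4, Mul(Rational(1, 8), Pow(Add(1, z), -1), Add(-12, E))) (Function('R')(E, z) = Add(4, Mul(Rational(1, 8), Mul(Add(E, -12), Pow(Add(z, 1), -1)))) = Add(4, Mul(Rational(1, 8), Mul(Add(-12, E), Pow(Add(1, z), -1)))) = Add(4, Mul(Rational(1, 8), Mul(Pow(Add(1, z), -1), Add(-12, E)))) = Add(4, Mul(Rational(1, 8), Pow(Add(1, z), -1), Add(-12, E))))
H = Pow(7, Rational(1, 2)) ≈ 2.6458
A = Mul(-1, Pow(7, Rational(1, 2))) ≈ -2.6458
Mul(-7, Add(Function('R')(3, 4), A)) = Mul(-7, Add(Mul(Rational(1, 8), Pow(Add(1, 4), -1), Add(20, 3, Mul(32, 4))), Mul(-1, Pow(7, Rational(1, 2))))) = Mul(-7, Add(Mul(Rational(1, 8), Pow(5, -1), Add(20, 3, 128)), Mul(-1, Pow(7, Rational(1, 2))))) = Mul(-7, Add(Mul(Rational(1, 8), Rational(1, 5), 151), Mul(-1, Pow(7, Rational(1, 2))))) = Mul(-7, Add(Rational(151, 40), Mul(-1, Pow(7, Rational(1, 2))))) = Add(Rational(-1057, 40), Mul(7, Pow(7, Rational(1, 2))))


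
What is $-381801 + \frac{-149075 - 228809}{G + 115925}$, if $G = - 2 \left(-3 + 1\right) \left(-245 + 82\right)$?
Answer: $- \frac{44011724557}{115273} \approx -3.818 \cdot 10^{5}$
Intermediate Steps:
$G = -652$ ($G = \left(-2\right) \left(-2\right) \left(-163\right) = 4 \left(-163\right) = -652$)
$-381801 + \frac{-149075 - 228809}{G + 115925} = -381801 + \frac{-149075 - 228809}{-652 + 115925} = -381801 - \frac{377884}{115273} = - \frac{44011724557}{115273}$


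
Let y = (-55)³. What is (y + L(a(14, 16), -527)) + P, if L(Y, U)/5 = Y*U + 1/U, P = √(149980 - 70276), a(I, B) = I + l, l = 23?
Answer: -139059495/527 + 18*√246 ≈ -2.6359e+5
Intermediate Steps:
a(I, B) = 23 + I (a(I, B) = I + 23 = 23 + I)
P = 18*√246 (P = √79704 = 18*√246 ≈ 282.32)
y = -166375
L(Y, U) = 5/U + 5*U*Y (L(Y, U) = 5*(Y*U + 1/U) = 5*(U*Y + 1/U) = 5*(1/U + U*Y) = 5/U + 5*U*Y)
(y + L(a(14, 16), -527)) + P = (-166375 + (5/(-527) + 5*(-527)*(23 + 14))) + 18*√246 = (-166375 + (5*(-1/527) + 5*(-527)*37)) + 18*√246 = (-166375 + (-5/527 - 97495)) + 18*√246 = (-166375 - 51379870/527) + 18*√246 = -139059495/527 + 18*√246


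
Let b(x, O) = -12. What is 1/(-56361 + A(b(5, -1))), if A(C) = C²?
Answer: -1/56217 ≈ -1.7788e-5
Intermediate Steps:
1/(-56361 + A(b(5, -1))) = 1/(-56361 + (-12)²) = 1/(-56361 + 144) = 1/(-56217) = -1/56217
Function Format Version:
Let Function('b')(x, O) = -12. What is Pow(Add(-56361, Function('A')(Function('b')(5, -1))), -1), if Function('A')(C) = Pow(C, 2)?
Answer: Rational(-1, 56217) ≈ -1.7788e-5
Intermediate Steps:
Pow(Add(-56361, Function('A')(Function('b')(5, -1))), -1) = Pow(Add(-56361, Pow(-12, 2)), -1) = Pow(Add(-56361, 144), -1) = Pow(-56217, -1) = Rational(-1, 56217)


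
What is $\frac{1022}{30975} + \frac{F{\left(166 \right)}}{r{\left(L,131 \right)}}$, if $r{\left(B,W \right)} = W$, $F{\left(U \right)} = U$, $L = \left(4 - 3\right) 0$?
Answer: $\frac{753676}{579675} \approx 1.3002$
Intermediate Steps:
$L = 0$ ($L = 1 \cdot 0 = 0$)
$\frac{1022}{30975} + \frac{F{\left(166 \right)}}{r{\left(L,131 \right)}} = \frac{1022}{30975} + \frac{166}{131} = 1022 \cdot \frac{1}{30975} + 166 \cdot \frac{1}{131} = \frac{146}{4425} + \frac{166}{131} = \frac{753676}{579675}$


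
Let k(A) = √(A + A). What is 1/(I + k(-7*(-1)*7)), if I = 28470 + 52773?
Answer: 81243/6600424951 - 7*√2/6600424951 ≈ 1.2307e-5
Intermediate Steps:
I = 81243
k(A) = √2*√A (k(A) = √(2*A) = √2*√A)
1/(I + k(-7*(-1)*7)) = 1/(81243 + √2*√(-7*(-1)*7)) = 1/(81243 + √2*√(7*7)) = 1/(81243 + √2*√49) = 1/(81243 + √2*7) = 1/(81243 + 7*√2)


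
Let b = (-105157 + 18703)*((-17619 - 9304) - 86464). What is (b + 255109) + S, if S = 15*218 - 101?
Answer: 9803017976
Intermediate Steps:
b = 9802759698 (b = -86454*(-26923 - 86464) = -86454*(-113387) = 9802759698)
S = 3169 (S = 3270 - 101 = 3169)
(b + 255109) + S = (9802759698 + 255109) + 3169 = 9803014807 + 3169 = 9803017976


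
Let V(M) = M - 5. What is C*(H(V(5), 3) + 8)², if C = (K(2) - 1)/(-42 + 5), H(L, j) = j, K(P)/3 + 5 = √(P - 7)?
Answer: 1936/37 - 363*I*√5/37 ≈ 52.324 - 21.938*I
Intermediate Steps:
V(M) = -5 + M
K(P) = -15 + 3*√(-7 + P) (K(P) = -15 + 3*√(P - 7) = -15 + 3*√(-7 + P))
C = 16/37 - 3*I*√5/37 (C = ((-15 + 3*√(-7 + 2)) - 1)/(-42 + 5) = ((-15 + 3*√(-5)) - 1)/(-37) = ((-15 + 3*(I*√5)) - 1)*(-1/37) = ((-15 + 3*I*√5) - 1)*(-1/37) = (-16 + 3*I*√5)*(-1/37) = 16/37 - 3*I*√5/37 ≈ 0.43243 - 0.1813*I)
C*(H(V(5), 3) + 8)² = (16/37 - 3*I*√5/37)*(3 + 8)² = (16/37 - 3*I*√5/37)*11² = (16/37 - 3*I*√5/37)*121 = 1936/37 - 363*I*√5/37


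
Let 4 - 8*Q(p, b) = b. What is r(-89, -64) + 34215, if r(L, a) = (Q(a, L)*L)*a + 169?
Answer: 100600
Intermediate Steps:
Q(p, b) = ½ - b/8
r(L, a) = 169 + L*a*(½ - L/8) (r(L, a) = ((½ - L/8)*L)*a + 169 = (L*(½ - L/8))*a + 169 = L*a*(½ - L/8) + 169 = 169 + L*a*(½ - L/8))
r(-89, -64) + 34215 = (169 - ⅛*(-89)*(-64)*(-4 - 89)) + 34215 = (169 - ⅛*(-89)*(-64)*(-93)) + 34215 = (169 + 66216) + 34215 = 66385 + 34215 = 100600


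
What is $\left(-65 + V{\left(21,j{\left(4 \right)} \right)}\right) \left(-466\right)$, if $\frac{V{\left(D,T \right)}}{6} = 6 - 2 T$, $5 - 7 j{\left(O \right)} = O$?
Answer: $\frac{100190}{7} \approx 14313.0$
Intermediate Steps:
$j{\left(O \right)} = \frac{5}{7} - \frac{O}{7}$
$V{\left(D,T \right)} = 36 - 12 T$ ($V{\left(D,T \right)} = 6 \left(6 - 2 T\right) = 36 - 12 T$)
$\left(-65 + V{\left(21,j{\left(4 \right)} \right)}\right) \left(-466\right) = \left(-65 + \left(36 - 12 \left(\frac{5}{7} - \frac{4}{7}\right)\right)\right) \left(-466\right) = \left(-65 + \left(36 - \frac{12}{7}\right)\right) \left(-466\right) = \left(-65 + \frac{240}{7}\right) \left(-466\right) = \left(- \frac{215}{7}\right) \left(-466\right) = \frac{100190}{7}$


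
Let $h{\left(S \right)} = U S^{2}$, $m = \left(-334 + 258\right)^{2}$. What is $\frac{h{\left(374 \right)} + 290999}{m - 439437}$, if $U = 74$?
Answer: $- \frac{10641823}{433661} \approx -24.539$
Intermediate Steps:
$m = 5776$ ($m = \left(-76\right)^{2} = 5776$)
$h{\left(S \right)} = 74 S^{2}$
$\frac{h{\left(374 \right)} + 290999}{m - 439437} = \frac{74 \cdot 374^{2} + 290999}{5776 - 439437} = \frac{74 \cdot 139876 + 290999}{-433661} = \left(10350824 + 290999\right) \left(- \frac{1}{433661}\right) = 10641823 \left(- \frac{1}{433661}\right) = - \frac{10641823}{433661}$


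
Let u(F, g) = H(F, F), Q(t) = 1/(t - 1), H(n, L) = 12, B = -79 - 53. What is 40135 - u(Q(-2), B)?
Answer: 40123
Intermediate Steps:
B = -132
Q(t) = 1/(-1 + t)
u(F, g) = 12
40135 - u(Q(-2), B) = 40135 - 1*12 = 40135 - 12 = 40123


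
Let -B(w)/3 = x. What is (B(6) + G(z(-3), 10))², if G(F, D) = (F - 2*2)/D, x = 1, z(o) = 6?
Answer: 196/25 ≈ 7.8400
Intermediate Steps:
B(w) = -3 (B(w) = -3*1 = -3)
G(F, D) = (-4 + F)/D (G(F, D) = (F - 4)/D = (-4 + F)/D)
(B(6) + G(z(-3), 10))² = (-3 + (-4 + 6)/10)² = (-3 + (⅒)*2)² = (-3 + ⅕)² = (-14/5)² = 196/25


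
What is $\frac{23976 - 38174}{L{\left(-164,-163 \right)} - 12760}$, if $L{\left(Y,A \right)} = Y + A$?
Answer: $\frac{14198}{13087} \approx 1.0849$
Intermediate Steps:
$L{\left(Y,A \right)} = A + Y$
$\frac{23976 - 38174}{L{\left(-164,-163 \right)} - 12760} = \frac{23976 - 38174}{\left(-163 - 164\right) - 12760} = - \frac{14198}{-327 - 12760} = - \frac{14198}{-13087} = \left(-14198\right) \left(- \frac{1}{13087}\right) = \frac{14198}{13087}$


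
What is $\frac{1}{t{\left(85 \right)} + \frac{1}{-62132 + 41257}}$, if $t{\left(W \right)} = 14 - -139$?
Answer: $\frac{20875}{3193874} \approx 0.0065359$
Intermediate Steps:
$t{\left(W \right)} = 153$ ($t{\left(W \right)} = 14 + 139 = 153$)
$\frac{1}{t{\left(85 \right)} + \frac{1}{-62132 + 41257}} = \frac{1}{153 + \frac{1}{-62132 + 41257}} = \frac{1}{153 + \frac{1}{-20875}} = \frac{1}{153 - \frac{1}{20875}} = \frac{1}{\frac{3193874}{20875}} = \frac{20875}{3193874}$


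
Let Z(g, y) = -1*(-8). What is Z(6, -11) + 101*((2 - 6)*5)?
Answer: -2012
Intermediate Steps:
Z(g, y) = 8
Z(6, -11) + 101*((2 - 6)*5) = 8 + 101*((2 - 6)*5) = 8 + 101*(-4*5) = 8 + 101*(-20) = 8 - 2020 = -2012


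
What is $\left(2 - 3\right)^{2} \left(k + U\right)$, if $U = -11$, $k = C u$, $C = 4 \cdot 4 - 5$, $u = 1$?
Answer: $0$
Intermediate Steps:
$C = 11$ ($C = 16 - 5 = 11$)
$k = 11$ ($k = 11 \cdot 1 = 11$)
$\left(2 - 3\right)^{2} \left(k + U\right) = \left(2 - 3\right)^{2} \left(11 - 11\right) = \left(-1\right)^{2} \cdot 0 = 1 \cdot 0 = 0$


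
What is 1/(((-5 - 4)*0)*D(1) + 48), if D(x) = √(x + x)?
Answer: 1/48 ≈ 0.020833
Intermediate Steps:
D(x) = √2*√x (D(x) = √(2*x) = √2*√x)
1/(((-5 - 4)*0)*D(1) + 48) = 1/(((-5 - 4)*0)*(√2*√1) + 48) = 1/((-9*0)*(√2*1) + 48) = 1/(0*√2 + 48) = 1/(0 + 48) = 1/48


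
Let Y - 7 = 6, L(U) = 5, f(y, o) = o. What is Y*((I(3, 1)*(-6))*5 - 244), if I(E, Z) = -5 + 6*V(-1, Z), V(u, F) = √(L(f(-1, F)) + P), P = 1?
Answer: -1222 - 2340*√6 ≈ -6953.8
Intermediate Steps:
Y = 13 (Y = 7 + 6 = 13)
V(u, F) = √6 (V(u, F) = √(5 + 1) = √6)
I(E, Z) = -5 + 6*√6
Y*((I(3, 1)*(-6))*5 - 244) = 13*(((-5 + 6*√6)*(-6))*5 - 244) = 13*((30 - 36*√6)*5 - 244) = 13*((150 - 180*√6) - 244) = 13*(-94 - 180*√6) = -1222 - 2340*√6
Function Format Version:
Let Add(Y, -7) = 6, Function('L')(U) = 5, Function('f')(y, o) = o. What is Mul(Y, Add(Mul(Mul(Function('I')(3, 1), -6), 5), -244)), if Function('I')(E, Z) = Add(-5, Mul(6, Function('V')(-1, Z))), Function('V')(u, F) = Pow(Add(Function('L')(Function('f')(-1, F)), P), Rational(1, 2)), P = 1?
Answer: Add(-1222, Mul(-2340, Pow(6, Rational(1, 2)))) ≈ -6953.8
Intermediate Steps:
Y = 13 (Y = Add(7, 6) = 13)
Function('V')(u, F) = Pow(6, Rational(1, 2)) (Function('V')(u, F) = Pow(Add(5, 1), Rational(1, 2)) = Pow(6, Rational(1, 2)))
Function('I')(E, Z) = Add(-5, Mul(6, Pow(6, Rational(1, 2))))
Mul(Y, Add(Mul(Mul(Function('I')(3, 1), -6), 5), -244)) = Mul(13, Add(Mul(Mul(Add(-5, Mul(6, Pow(6, Rational(1, 2)))), -6), 5), -244)) = Mul(13, Add(Mul(Add(30, Mul(-36, Pow(6, Rational(1, 2)))), 5), -244)) = Mul(13, Add(Add(150, Mul(-180, Pow(6, Rational(1, 2)))), -244)) = Mul(13, Add(-94, Mul(-180, Pow(6, Rational(1, 2))))) = Add(-1222, Mul(-2340, Pow(6, Rational(1, 2))))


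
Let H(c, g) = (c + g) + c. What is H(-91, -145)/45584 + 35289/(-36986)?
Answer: -810354099/842984912 ≈ -0.96129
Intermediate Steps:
H(c, g) = g + 2*c
H(-91, -145)/45584 + 35289/(-36986) = (-145 + 2*(-91))/45584 + 35289/(-36986) = (-145 - 182)*(1/45584) + 35289*(-1/36986) = -327*1/45584 - 35289/36986 = -327/45584 - 35289/36986 = -810354099/842984912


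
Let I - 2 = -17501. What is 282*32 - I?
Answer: 26523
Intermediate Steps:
I = -17499 (I = 2 - 17501 = -17499)
282*32 - I = 282*32 - 1*(-17499) = 9024 + 17499 = 26523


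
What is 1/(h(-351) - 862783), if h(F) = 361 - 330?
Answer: -1/862752 ≈ -1.1591e-6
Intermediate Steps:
h(F) = 31
1/(h(-351) - 862783) = 1/(31 - 862783) = 1/(-862752) = -1/862752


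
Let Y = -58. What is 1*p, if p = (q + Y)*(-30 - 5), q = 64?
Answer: -210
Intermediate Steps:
p = -210 (p = (64 - 58)*(-30 - 5) = 6*(-35) = -210)
1*p = 1*(-210) = -210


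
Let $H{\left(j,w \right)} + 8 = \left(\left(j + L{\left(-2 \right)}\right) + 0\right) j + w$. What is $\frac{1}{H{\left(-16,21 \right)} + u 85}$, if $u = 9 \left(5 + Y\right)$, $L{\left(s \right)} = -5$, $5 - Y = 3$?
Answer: $\frac{1}{5704} \approx 0.00017532$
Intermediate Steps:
$Y = 2$ ($Y = 5 - 3 = 2$)
$u = 63$ ($u = 9 \left(5 + 2\right) = 9 \cdot 7 = 63$)
$H{\left(j,w \right)} = -8 + w + j \left(-5 + j\right)$ ($H{\left(j,w \right)} = -8 + \left(\left(\left(j - 5\right) + 0\right) j + w\right) = -8 + \left(\left(\left(-5 + j\right) + 0\right) j + w\right) = -8 + \left(\left(-5 + j\right) j + w\right) = -8 + \left(j \left(-5 + j\right) + w\right) = -8 + \left(w + j \left(-5 + j\right)\right) = -8 + w + j \left(-5 + j\right)$)
$\frac{1}{H{\left(-16,21 \right)} + u 85} = \frac{1}{\left(-8 + 21 + \left(-16\right)^{2} - -80\right) + 63 \cdot 85} = \frac{1}{\left(-8 + 21 + 256 + 80\right) + 5355} = \frac{1}{349 + 5355} = \frac{1}{5704}$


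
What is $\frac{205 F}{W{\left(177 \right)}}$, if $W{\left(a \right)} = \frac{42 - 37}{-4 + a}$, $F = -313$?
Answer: $-2220109$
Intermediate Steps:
$W{\left(a \right)} = \frac{5}{-4 + a}$
$\frac{205 F}{W{\left(177 \right)}} = \frac{205 \left(-313\right)}{5 \frac{1}{-4 + 177}} = - \frac{64165}{5 \cdot \frac{1}{173}} = - \frac{64165}{\frac{5}{173}} = \left(-64165\right) \frac{173}{5} = -2220109$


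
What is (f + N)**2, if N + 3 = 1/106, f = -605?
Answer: 4153415809/11236 ≈ 3.6965e+5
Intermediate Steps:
N = -317/106 (N = -3 + 1/106 = -317/106 ≈ -2.9906)
(f + N)**2 = (-605 - 317/106)**2 = (-64447/106)**2 = 4153415809/11236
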